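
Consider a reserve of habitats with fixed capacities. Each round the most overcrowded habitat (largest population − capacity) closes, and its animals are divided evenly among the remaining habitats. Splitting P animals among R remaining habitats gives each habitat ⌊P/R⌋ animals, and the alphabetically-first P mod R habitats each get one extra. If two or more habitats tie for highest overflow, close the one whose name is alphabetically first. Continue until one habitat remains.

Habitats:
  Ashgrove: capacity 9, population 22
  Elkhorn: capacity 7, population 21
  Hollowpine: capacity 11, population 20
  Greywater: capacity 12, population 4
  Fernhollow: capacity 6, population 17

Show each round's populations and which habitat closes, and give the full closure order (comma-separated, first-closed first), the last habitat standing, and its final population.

Closure order: Elkhorn, Ashgrove, Fernhollow, Hollowpine
Last habitat: Greywater with 84 animals

Round 1: Ashgrove=22 Elkhorn=21 Fernhollow=17 Greywater=4 Hollowpine=20 → close Elkhorn (overflow 14)
  21÷4 = 5 each, +1 to first 1
Round 2: Ashgrove=28 Fernhollow=22 Greywater=9 Hollowpine=25 → close Ashgrove (overflow 19)
  28÷3 = 9 each, +1 to first 1
Round 3: Fernhollow=32 Greywater=18 Hollowpine=34 → close Fernhollow (overflow 26)
  32÷2 = 16 each, +1 to first 0
Round 4: Greywater=34 Hollowpine=50 → close Hollowpine (overflow 39)
  50÷1 = 50 each, +1 to first 0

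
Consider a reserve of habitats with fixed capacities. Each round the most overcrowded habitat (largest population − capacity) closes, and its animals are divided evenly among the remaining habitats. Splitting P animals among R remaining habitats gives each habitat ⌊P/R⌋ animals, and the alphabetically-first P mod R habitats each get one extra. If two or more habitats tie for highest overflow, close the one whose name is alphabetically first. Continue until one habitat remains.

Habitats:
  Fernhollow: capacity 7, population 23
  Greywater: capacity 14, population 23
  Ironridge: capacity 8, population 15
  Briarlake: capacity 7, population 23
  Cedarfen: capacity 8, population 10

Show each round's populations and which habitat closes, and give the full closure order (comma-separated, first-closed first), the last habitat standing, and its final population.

Closure order: Briarlake, Fernhollow, Greywater, Ironridge
Last habitat: Cedarfen with 94 animals

Round 1: Briarlake=23 Cedarfen=10 Fernhollow=23 Greywater=23 Ironridge=15 → close Briarlake (overflow 16)
  23÷4 = 5 each, +1 to first 3
Round 2: Cedarfen=16 Fernhollow=29 Greywater=29 Ironridge=20 → close Fernhollow (overflow 22)
  29÷3 = 9 each, +1 to first 2
Round 3: Cedarfen=26 Greywater=39 Ironridge=29 → close Greywater (overflow 25)
  39÷2 = 19 each, +1 to first 1
Round 4: Cedarfen=46 Ironridge=48 → close Ironridge (overflow 40)
  48÷1 = 48 each, +1 to first 0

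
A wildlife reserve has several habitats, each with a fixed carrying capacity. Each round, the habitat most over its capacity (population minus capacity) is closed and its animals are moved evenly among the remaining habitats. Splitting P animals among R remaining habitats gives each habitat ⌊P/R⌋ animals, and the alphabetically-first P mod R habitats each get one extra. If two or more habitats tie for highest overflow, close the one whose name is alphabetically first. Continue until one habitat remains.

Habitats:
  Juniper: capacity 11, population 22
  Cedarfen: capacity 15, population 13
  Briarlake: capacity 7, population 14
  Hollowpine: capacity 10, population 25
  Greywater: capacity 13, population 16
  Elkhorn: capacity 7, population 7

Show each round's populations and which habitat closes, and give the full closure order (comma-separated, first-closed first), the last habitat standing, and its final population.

Closure order: Hollowpine, Juniper, Briarlake, Greywater, Elkhorn
Last habitat: Cedarfen with 97 animals

Round 1: Briarlake=14 Cedarfen=13 Elkhorn=7 Greywater=16 Hollowpine=25 Juniper=22 → close Hollowpine (overflow 15)
  25÷5 = 5 each, +1 to first 0
Round 2: Briarlake=19 Cedarfen=18 Elkhorn=12 Greywater=21 Juniper=27 → close Juniper (overflow 16)
  27÷4 = 6 each, +1 to first 3
Round 3: Briarlake=26 Cedarfen=25 Elkhorn=19 Greywater=27 → close Briarlake (overflow 19)
  26÷3 = 8 each, +1 to first 2
Round 4: Cedarfen=34 Elkhorn=28 Greywater=35 → close Greywater (overflow 22)
  35÷2 = 17 each, +1 to first 1
Round 5: Cedarfen=52 Elkhorn=45 → close Elkhorn (overflow 38)
  45÷1 = 45 each, +1 to first 0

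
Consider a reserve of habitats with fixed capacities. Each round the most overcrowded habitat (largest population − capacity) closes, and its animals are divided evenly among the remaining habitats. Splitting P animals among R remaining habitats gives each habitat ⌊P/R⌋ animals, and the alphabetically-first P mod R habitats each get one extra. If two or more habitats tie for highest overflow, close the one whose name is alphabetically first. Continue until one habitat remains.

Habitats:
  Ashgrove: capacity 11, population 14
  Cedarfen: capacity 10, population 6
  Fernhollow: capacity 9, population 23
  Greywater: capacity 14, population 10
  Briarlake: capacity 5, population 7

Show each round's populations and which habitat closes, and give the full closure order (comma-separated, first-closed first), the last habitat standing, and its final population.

Closure order: Fernhollow, Ashgrove, Briarlake, Cedarfen
Last habitat: Greywater with 60 animals

Round 1: Ashgrove=14 Briarlake=7 Cedarfen=6 Fernhollow=23 Greywater=10 → close Fernhollow (overflow 14)
  23÷4 = 5 each, +1 to first 3
Round 2: Ashgrove=20 Briarlake=13 Cedarfen=12 Greywater=15 → close Ashgrove (overflow 9)
  20÷3 = 6 each, +1 to first 2
Round 3: Briarlake=20 Cedarfen=19 Greywater=21 → close Briarlake (overflow 15)
  20÷2 = 10 each, +1 to first 0
Round 4: Cedarfen=29 Greywater=31 → close Cedarfen (overflow 19)
  29÷1 = 29 each, +1 to first 0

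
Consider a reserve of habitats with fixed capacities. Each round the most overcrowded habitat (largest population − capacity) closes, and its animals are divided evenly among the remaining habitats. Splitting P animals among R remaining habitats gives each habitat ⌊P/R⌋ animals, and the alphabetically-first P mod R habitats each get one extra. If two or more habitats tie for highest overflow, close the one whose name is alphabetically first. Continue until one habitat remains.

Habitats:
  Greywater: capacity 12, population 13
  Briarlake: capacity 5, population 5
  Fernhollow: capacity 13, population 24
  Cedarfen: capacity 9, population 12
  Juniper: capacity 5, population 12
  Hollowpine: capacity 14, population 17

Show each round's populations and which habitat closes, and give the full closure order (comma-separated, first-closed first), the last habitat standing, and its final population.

Round 1: Briarlake=5 Cedarfen=12 Fernhollow=24 Greywater=13 Hollowpine=17 Juniper=12 → close Fernhollow (overflow 11)
  24÷5 = 4 each, +1 to first 4
Round 2: Briarlake=10 Cedarfen=17 Greywater=18 Hollowpine=22 Juniper=16 → close Juniper (overflow 11)
  16÷4 = 4 each, +1 to first 0
Round 3: Briarlake=14 Cedarfen=21 Greywater=22 Hollowpine=26 → close Cedarfen (overflow 12)
  21÷3 = 7 each, +1 to first 0
Round 4: Briarlake=21 Greywater=29 Hollowpine=33 → close Hollowpine (overflow 19)
  33÷2 = 16 each, +1 to first 1
Round 5: Briarlake=38 Greywater=45 → close Briarlake (overflow 33)
  38÷1 = 38 each, +1 to first 0

Closure order: Fernhollow, Juniper, Cedarfen, Hollowpine, Briarlake
Last habitat: Greywater with 83 animals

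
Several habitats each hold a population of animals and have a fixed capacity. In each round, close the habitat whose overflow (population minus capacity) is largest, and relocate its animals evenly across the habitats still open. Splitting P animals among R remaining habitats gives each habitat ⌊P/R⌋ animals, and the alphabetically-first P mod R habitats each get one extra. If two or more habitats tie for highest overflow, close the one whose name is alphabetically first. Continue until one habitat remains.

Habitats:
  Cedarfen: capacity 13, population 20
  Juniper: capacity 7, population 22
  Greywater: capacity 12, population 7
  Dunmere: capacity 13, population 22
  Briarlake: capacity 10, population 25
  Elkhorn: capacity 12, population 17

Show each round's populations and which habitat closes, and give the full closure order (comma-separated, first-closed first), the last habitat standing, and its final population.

Round 1: Briarlake=25 Cedarfen=20 Dunmere=22 Elkhorn=17 Greywater=7 Juniper=22 → close Briarlake (overflow 15)
  25÷5 = 5 each, +1 to first 0
Round 2: Cedarfen=25 Dunmere=27 Elkhorn=22 Greywater=12 Juniper=27 → close Juniper (overflow 20)
  27÷4 = 6 each, +1 to first 3
Round 3: Cedarfen=32 Dunmere=34 Elkhorn=29 Greywater=18 → close Dunmere (overflow 21)
  34÷3 = 11 each, +1 to first 1
Round 4: Cedarfen=44 Elkhorn=40 Greywater=29 → close Cedarfen (overflow 31)
  44÷2 = 22 each, +1 to first 0
Round 5: Elkhorn=62 Greywater=51 → close Elkhorn (overflow 50)
  62÷1 = 62 each, +1 to first 0

Closure order: Briarlake, Juniper, Dunmere, Cedarfen, Elkhorn
Last habitat: Greywater with 113 animals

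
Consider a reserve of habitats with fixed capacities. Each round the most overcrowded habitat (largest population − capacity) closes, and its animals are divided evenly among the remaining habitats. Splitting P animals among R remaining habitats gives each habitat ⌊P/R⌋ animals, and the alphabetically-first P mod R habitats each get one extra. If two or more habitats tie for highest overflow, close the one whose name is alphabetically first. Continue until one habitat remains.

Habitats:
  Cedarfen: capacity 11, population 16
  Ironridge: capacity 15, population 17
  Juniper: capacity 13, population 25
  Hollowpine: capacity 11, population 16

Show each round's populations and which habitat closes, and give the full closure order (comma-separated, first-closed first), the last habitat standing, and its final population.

Closure order: Juniper, Cedarfen, Hollowpine
Last habitat: Ironridge with 74 animals

Round 1: Cedarfen=16 Hollowpine=16 Ironridge=17 Juniper=25 → close Juniper (overflow 12)
  25÷3 = 8 each, +1 to first 1
Round 2: Cedarfen=25 Hollowpine=24 Ironridge=25 → close Cedarfen (overflow 14)
  25÷2 = 12 each, +1 to first 1
Round 3: Hollowpine=37 Ironridge=37 → close Hollowpine (overflow 26)
  37÷1 = 37 each, +1 to first 0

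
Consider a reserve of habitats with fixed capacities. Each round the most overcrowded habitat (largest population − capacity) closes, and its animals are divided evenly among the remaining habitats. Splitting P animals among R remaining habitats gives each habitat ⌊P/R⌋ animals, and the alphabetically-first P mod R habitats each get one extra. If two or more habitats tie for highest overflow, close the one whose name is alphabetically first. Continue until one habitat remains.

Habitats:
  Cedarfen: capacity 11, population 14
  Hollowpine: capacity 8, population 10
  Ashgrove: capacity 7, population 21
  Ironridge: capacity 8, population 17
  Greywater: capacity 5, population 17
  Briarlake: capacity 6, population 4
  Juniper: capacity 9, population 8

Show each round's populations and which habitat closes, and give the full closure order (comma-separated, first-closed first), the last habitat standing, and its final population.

Round 1: Ashgrove=21 Briarlake=4 Cedarfen=14 Greywater=17 Hollowpine=10 Ironridge=17 Juniper=8 → close Ashgrove (overflow 14)
  21÷6 = 3 each, +1 to first 3
Round 2: Briarlake=8 Cedarfen=18 Greywater=21 Hollowpine=13 Ironridge=20 Juniper=11 → close Greywater (overflow 16)
  21÷5 = 4 each, +1 to first 1
Round 3: Briarlake=13 Cedarfen=22 Hollowpine=17 Ironridge=24 Juniper=15 → close Ironridge (overflow 16)
  24÷4 = 6 each, +1 to first 0
Round 4: Briarlake=19 Cedarfen=28 Hollowpine=23 Juniper=21 → close Cedarfen (overflow 17)
  28÷3 = 9 each, +1 to first 1
Round 5: Briarlake=29 Hollowpine=32 Juniper=30 → close Hollowpine (overflow 24)
  32÷2 = 16 each, +1 to first 0
Round 6: Briarlake=45 Juniper=46 → close Briarlake (overflow 39)
  45÷1 = 45 each, +1 to first 0

Closure order: Ashgrove, Greywater, Ironridge, Cedarfen, Hollowpine, Briarlake
Last habitat: Juniper with 91 animals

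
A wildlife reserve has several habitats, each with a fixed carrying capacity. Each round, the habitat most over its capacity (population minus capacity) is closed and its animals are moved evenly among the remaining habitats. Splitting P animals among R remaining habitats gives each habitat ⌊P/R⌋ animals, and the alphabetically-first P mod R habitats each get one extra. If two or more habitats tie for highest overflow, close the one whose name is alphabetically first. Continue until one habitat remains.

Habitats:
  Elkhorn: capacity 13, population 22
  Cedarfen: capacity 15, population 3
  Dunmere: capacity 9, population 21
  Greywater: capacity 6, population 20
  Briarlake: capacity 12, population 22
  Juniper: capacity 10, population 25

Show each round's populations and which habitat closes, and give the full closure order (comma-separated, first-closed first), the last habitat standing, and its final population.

Closure order: Juniper, Greywater, Dunmere, Briarlake, Elkhorn
Last habitat: Cedarfen with 113 animals

Round 1: Briarlake=22 Cedarfen=3 Dunmere=21 Elkhorn=22 Greywater=20 Juniper=25 → close Juniper (overflow 15)
  25÷5 = 5 each, +1 to first 0
Round 2: Briarlake=27 Cedarfen=8 Dunmere=26 Elkhorn=27 Greywater=25 → close Greywater (overflow 19)
  25÷4 = 6 each, +1 to first 1
Round 3: Briarlake=34 Cedarfen=14 Dunmere=32 Elkhorn=33 → close Dunmere (overflow 23)
  32÷3 = 10 each, +1 to first 2
Round 4: Briarlake=45 Cedarfen=25 Elkhorn=43 → close Briarlake (overflow 33)
  45÷2 = 22 each, +1 to first 1
Round 5: Cedarfen=48 Elkhorn=65 → close Elkhorn (overflow 52)
  65÷1 = 65 each, +1 to first 0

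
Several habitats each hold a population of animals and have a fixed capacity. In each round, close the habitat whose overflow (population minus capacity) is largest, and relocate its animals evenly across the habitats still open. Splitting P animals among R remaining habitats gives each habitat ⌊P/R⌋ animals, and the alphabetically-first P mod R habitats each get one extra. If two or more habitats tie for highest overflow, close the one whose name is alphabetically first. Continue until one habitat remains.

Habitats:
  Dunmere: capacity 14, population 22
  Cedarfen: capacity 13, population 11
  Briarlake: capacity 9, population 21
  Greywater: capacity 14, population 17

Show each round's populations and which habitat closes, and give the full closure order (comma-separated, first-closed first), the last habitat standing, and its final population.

Round 1: Briarlake=21 Cedarfen=11 Dunmere=22 Greywater=17 → close Briarlake (overflow 12)
  21÷3 = 7 each, +1 to first 0
Round 2: Cedarfen=18 Dunmere=29 Greywater=24 → close Dunmere (overflow 15)
  29÷2 = 14 each, +1 to first 1
Round 3: Cedarfen=33 Greywater=38 → close Greywater (overflow 24)
  38÷1 = 38 each, +1 to first 0

Closure order: Briarlake, Dunmere, Greywater
Last habitat: Cedarfen with 71 animals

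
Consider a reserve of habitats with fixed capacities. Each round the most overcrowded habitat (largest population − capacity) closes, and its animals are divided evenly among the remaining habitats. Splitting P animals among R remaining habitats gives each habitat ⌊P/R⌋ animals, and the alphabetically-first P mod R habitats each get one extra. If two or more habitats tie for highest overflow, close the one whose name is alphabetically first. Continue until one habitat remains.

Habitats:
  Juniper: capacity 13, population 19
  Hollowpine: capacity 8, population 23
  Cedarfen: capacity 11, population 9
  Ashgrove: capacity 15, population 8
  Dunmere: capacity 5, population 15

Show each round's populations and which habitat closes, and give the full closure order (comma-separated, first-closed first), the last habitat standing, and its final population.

Closure order: Hollowpine, Dunmere, Juniper, Cedarfen
Last habitat: Ashgrove with 74 animals

Round 1: Ashgrove=8 Cedarfen=9 Dunmere=15 Hollowpine=23 Juniper=19 → close Hollowpine (overflow 15)
  23÷4 = 5 each, +1 to first 3
Round 2: Ashgrove=14 Cedarfen=15 Dunmere=21 Juniper=24 → close Dunmere (overflow 16)
  21÷3 = 7 each, +1 to first 0
Round 3: Ashgrove=21 Cedarfen=22 Juniper=31 → close Juniper (overflow 18)
  31÷2 = 15 each, +1 to first 1
Round 4: Ashgrove=37 Cedarfen=37 → close Cedarfen (overflow 26)
  37÷1 = 37 each, +1 to first 0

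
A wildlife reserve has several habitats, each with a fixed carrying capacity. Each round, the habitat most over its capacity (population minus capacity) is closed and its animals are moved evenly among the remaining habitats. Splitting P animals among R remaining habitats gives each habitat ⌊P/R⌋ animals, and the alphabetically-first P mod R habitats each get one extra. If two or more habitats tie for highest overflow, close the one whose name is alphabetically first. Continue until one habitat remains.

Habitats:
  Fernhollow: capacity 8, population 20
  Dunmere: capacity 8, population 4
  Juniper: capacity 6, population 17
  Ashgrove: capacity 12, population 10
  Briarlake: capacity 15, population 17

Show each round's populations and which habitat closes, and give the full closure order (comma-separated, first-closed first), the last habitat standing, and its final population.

Round 1: Ashgrove=10 Briarlake=17 Dunmere=4 Fernhollow=20 Juniper=17 → close Fernhollow (overflow 12)
  20÷4 = 5 each, +1 to first 0
Round 2: Ashgrove=15 Briarlake=22 Dunmere=9 Juniper=22 → close Juniper (overflow 16)
  22÷3 = 7 each, +1 to first 1
Round 3: Ashgrove=23 Briarlake=29 Dunmere=16 → close Briarlake (overflow 14)
  29÷2 = 14 each, +1 to first 1
Round 4: Ashgrove=38 Dunmere=30 → close Ashgrove (overflow 26)
  38÷1 = 38 each, +1 to first 0

Closure order: Fernhollow, Juniper, Briarlake, Ashgrove
Last habitat: Dunmere with 68 animals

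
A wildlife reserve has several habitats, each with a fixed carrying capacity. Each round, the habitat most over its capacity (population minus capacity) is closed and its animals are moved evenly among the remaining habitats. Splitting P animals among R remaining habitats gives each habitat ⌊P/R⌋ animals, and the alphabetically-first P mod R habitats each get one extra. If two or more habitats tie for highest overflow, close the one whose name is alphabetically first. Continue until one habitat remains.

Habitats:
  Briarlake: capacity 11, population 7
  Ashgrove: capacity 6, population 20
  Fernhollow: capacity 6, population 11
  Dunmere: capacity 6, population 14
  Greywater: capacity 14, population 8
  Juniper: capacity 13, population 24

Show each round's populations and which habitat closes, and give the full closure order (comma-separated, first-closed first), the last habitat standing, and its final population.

Closure order: Ashgrove, Juniper, Dunmere, Fernhollow, Briarlake
Last habitat: Greywater with 84 animals

Round 1: Ashgrove=20 Briarlake=7 Dunmere=14 Fernhollow=11 Greywater=8 Juniper=24 → close Ashgrove (overflow 14)
  20÷5 = 4 each, +1 to first 0
Round 2: Briarlake=11 Dunmere=18 Fernhollow=15 Greywater=12 Juniper=28 → close Juniper (overflow 15)
  28÷4 = 7 each, +1 to first 0
Round 3: Briarlake=18 Dunmere=25 Fernhollow=22 Greywater=19 → close Dunmere (overflow 19)
  25÷3 = 8 each, +1 to first 1
Round 4: Briarlake=27 Fernhollow=30 Greywater=27 → close Fernhollow (overflow 24)
  30÷2 = 15 each, +1 to first 0
Round 5: Briarlake=42 Greywater=42 → close Briarlake (overflow 31)
  42÷1 = 42 each, +1 to first 0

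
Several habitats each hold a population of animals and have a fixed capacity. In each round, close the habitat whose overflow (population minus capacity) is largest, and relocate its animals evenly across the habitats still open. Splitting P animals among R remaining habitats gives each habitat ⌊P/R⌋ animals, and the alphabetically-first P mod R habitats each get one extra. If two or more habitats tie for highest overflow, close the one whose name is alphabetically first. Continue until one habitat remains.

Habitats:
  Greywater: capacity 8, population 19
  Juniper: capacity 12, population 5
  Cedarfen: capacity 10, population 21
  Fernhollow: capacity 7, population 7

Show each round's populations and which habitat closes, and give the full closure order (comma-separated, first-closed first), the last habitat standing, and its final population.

Closure order: Cedarfen, Greywater, Fernhollow
Last habitat: Juniper with 52 animals

Round 1: Cedarfen=21 Fernhollow=7 Greywater=19 Juniper=5 → close Cedarfen (overflow 11)
  21÷3 = 7 each, +1 to first 0
Round 2: Fernhollow=14 Greywater=26 Juniper=12 → close Greywater (overflow 18)
  26÷2 = 13 each, +1 to first 0
Round 3: Fernhollow=27 Juniper=25 → close Fernhollow (overflow 20)
  27÷1 = 27 each, +1 to first 0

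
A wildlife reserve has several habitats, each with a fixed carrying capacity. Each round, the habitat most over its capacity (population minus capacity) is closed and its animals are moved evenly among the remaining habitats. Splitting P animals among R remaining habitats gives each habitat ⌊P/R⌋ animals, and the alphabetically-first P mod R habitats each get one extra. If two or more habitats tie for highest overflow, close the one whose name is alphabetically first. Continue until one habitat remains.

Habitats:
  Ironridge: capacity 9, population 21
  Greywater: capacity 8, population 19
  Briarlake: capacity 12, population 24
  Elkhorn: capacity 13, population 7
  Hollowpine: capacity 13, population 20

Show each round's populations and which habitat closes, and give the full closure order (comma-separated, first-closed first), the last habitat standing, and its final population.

Round 1: Briarlake=24 Elkhorn=7 Greywater=19 Hollowpine=20 Ironridge=21 → close Briarlake (overflow 12)
  24÷4 = 6 each, +1 to first 0
Round 2: Elkhorn=13 Greywater=25 Hollowpine=26 Ironridge=27 → close Ironridge (overflow 18)
  27÷3 = 9 each, +1 to first 0
Round 3: Elkhorn=22 Greywater=34 Hollowpine=35 → close Greywater (overflow 26)
  34÷2 = 17 each, +1 to first 0
Round 4: Elkhorn=39 Hollowpine=52 → close Hollowpine (overflow 39)
  52÷1 = 52 each, +1 to first 0

Closure order: Briarlake, Ironridge, Greywater, Hollowpine
Last habitat: Elkhorn with 91 animals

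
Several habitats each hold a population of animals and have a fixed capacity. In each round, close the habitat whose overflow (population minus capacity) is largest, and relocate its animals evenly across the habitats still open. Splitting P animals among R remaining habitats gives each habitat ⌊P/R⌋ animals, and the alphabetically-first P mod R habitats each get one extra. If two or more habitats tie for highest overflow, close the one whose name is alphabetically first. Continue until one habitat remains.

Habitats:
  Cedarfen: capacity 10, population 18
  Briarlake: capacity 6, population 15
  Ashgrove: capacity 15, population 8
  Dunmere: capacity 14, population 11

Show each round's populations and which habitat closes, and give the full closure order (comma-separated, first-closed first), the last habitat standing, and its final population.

Round 1: Ashgrove=8 Briarlake=15 Cedarfen=18 Dunmere=11 → close Briarlake (overflow 9)
  15÷3 = 5 each, +1 to first 0
Round 2: Ashgrove=13 Cedarfen=23 Dunmere=16 → close Cedarfen (overflow 13)
  23÷2 = 11 each, +1 to first 1
Round 3: Ashgrove=25 Dunmere=27 → close Dunmere (overflow 13)
  27÷1 = 27 each, +1 to first 0

Closure order: Briarlake, Cedarfen, Dunmere
Last habitat: Ashgrove with 52 animals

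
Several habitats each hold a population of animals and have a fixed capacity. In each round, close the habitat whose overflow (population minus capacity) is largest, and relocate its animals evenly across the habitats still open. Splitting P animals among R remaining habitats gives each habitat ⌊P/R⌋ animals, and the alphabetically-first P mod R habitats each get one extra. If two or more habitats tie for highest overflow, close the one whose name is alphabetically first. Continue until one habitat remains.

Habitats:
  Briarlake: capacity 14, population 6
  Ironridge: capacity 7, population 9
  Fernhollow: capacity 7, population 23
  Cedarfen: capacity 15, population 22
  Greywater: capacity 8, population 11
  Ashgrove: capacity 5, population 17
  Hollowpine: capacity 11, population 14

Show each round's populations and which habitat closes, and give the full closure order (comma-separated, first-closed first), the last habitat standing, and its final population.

Closure order: Fernhollow, Ashgrove, Cedarfen, Greywater, Hollowpine, Ironridge
Last habitat: Briarlake with 102 animals

Round 1: Ashgrove=17 Briarlake=6 Cedarfen=22 Fernhollow=23 Greywater=11 Hollowpine=14 Ironridge=9 → close Fernhollow (overflow 16)
  23÷6 = 3 each, +1 to first 5
Round 2: Ashgrove=21 Briarlake=10 Cedarfen=26 Greywater=15 Hollowpine=18 Ironridge=12 → close Ashgrove (overflow 16)
  21÷5 = 4 each, +1 to first 1
Round 3: Briarlake=15 Cedarfen=30 Greywater=19 Hollowpine=22 Ironridge=16 → close Cedarfen (overflow 15)
  30÷4 = 7 each, +1 to first 2
Round 4: Briarlake=23 Greywater=27 Hollowpine=29 Ironridge=23 → close Greywater (overflow 19)
  27÷3 = 9 each, +1 to first 0
Round 5: Briarlake=32 Hollowpine=38 Ironridge=32 → close Hollowpine (overflow 27)
  38÷2 = 19 each, +1 to first 0
Round 6: Briarlake=51 Ironridge=51 → close Ironridge (overflow 44)
  51÷1 = 51 each, +1 to first 0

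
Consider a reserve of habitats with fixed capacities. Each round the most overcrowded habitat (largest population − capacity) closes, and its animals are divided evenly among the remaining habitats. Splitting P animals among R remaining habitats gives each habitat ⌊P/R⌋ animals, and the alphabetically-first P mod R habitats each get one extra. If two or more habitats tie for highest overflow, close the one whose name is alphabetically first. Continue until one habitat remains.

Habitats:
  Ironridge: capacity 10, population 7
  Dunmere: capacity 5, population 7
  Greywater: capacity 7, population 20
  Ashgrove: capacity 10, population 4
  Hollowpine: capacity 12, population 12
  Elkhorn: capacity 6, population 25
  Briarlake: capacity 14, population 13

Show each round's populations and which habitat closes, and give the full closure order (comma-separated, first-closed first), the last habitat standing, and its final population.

Round 1: Ashgrove=4 Briarlake=13 Dunmere=7 Elkhorn=25 Greywater=20 Hollowpine=12 Ironridge=7 → close Elkhorn (overflow 19)
  25÷6 = 4 each, +1 to first 1
Round 2: Ashgrove=9 Briarlake=17 Dunmere=11 Greywater=24 Hollowpine=16 Ironridge=11 → close Greywater (overflow 17)
  24÷5 = 4 each, +1 to first 4
Round 3: Ashgrove=14 Briarlake=22 Dunmere=16 Hollowpine=21 Ironridge=15 → close Dunmere (overflow 11)
  16÷4 = 4 each, +1 to first 0
Round 4: Ashgrove=18 Briarlake=26 Hollowpine=25 Ironridge=19 → close Hollowpine (overflow 13)
  25÷3 = 8 each, +1 to first 1
Round 5: Ashgrove=27 Briarlake=34 Ironridge=27 → close Briarlake (overflow 20)
  34÷2 = 17 each, +1 to first 0
Round 6: Ashgrove=44 Ironridge=44 → close Ashgrove (overflow 34)
  44÷1 = 44 each, +1 to first 0

Closure order: Elkhorn, Greywater, Dunmere, Hollowpine, Briarlake, Ashgrove
Last habitat: Ironridge with 88 animals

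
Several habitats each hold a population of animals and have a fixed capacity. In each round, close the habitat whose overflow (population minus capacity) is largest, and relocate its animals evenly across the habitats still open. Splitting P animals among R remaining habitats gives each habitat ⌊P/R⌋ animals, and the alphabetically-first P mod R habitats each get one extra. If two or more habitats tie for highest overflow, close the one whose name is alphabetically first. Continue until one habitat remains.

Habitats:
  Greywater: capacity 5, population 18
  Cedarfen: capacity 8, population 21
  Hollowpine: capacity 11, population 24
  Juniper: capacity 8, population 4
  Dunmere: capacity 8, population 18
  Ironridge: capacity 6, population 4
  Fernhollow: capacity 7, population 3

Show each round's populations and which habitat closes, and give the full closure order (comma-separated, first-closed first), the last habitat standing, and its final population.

Round 1: Cedarfen=21 Dunmere=18 Fernhollow=3 Greywater=18 Hollowpine=24 Ironridge=4 Juniper=4 → close Cedarfen (overflow 13)
  21÷6 = 3 each, +1 to first 3
Round 2: Dunmere=22 Fernhollow=7 Greywater=22 Hollowpine=27 Ironridge=7 Juniper=7 → close Greywater (overflow 17)
  22÷5 = 4 each, +1 to first 2
Round 3: Dunmere=27 Fernhollow=12 Hollowpine=31 Ironridge=11 Juniper=11 → close Hollowpine (overflow 20)
  31÷4 = 7 each, +1 to first 3
Round 4: Dunmere=35 Fernhollow=20 Ironridge=19 Juniper=18 → close Dunmere (overflow 27)
  35÷3 = 11 each, +1 to first 2
Round 5: Fernhollow=32 Ironridge=31 Juniper=29 → close Fernhollow (overflow 25)
  32÷2 = 16 each, +1 to first 0
Round 6: Ironridge=47 Juniper=45 → close Ironridge (overflow 41)
  47÷1 = 47 each, +1 to first 0

Closure order: Cedarfen, Greywater, Hollowpine, Dunmere, Fernhollow, Ironridge
Last habitat: Juniper with 92 animals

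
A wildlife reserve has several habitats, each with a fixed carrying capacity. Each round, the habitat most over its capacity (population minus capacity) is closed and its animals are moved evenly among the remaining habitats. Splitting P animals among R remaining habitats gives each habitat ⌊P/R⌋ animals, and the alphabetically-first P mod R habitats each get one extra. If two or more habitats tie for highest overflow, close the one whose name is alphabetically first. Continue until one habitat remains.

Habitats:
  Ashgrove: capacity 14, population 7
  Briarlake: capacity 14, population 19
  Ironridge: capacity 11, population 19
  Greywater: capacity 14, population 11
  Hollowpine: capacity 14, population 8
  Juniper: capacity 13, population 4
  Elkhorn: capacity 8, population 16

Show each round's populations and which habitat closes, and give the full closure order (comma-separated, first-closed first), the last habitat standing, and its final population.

Round 1: Ashgrove=7 Briarlake=19 Elkhorn=16 Greywater=11 Hollowpine=8 Ironridge=19 Juniper=4 → close Elkhorn (overflow 8)
  16÷6 = 2 each, +1 to first 4
Round 2: Ashgrove=10 Briarlake=22 Greywater=14 Hollowpine=11 Ironridge=21 Juniper=6 → close Ironridge (overflow 10)
  21÷5 = 4 each, +1 to first 1
Round 3: Ashgrove=15 Briarlake=26 Greywater=18 Hollowpine=15 Juniper=10 → close Briarlake (overflow 12)
  26÷4 = 6 each, +1 to first 2
Round 4: Ashgrove=22 Greywater=25 Hollowpine=21 Juniper=16 → close Greywater (overflow 11)
  25÷3 = 8 each, +1 to first 1
Round 5: Ashgrove=31 Hollowpine=29 Juniper=24 → close Ashgrove (overflow 17)
  31÷2 = 15 each, +1 to first 1
Round 6: Hollowpine=45 Juniper=39 → close Hollowpine (overflow 31)
  45÷1 = 45 each, +1 to first 0

Closure order: Elkhorn, Ironridge, Briarlake, Greywater, Ashgrove, Hollowpine
Last habitat: Juniper with 84 animals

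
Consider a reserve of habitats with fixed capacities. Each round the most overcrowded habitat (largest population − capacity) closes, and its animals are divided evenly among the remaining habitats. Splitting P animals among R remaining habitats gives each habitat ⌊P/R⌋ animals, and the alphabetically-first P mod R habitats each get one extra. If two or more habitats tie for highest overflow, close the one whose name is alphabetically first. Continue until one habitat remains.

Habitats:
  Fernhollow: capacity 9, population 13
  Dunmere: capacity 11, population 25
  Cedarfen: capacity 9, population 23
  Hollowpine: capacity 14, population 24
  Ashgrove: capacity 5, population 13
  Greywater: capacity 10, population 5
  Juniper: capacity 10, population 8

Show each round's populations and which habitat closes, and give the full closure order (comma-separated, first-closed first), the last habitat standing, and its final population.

Round 1: Ashgrove=13 Cedarfen=23 Dunmere=25 Fernhollow=13 Greywater=5 Hollowpine=24 Juniper=8 → close Cedarfen (overflow 14)
  23÷6 = 3 each, +1 to first 5
Round 2: Ashgrove=17 Dunmere=29 Fernhollow=17 Greywater=9 Hollowpine=28 Juniper=11 → close Dunmere (overflow 18)
  29÷5 = 5 each, +1 to first 4
Round 3: Ashgrove=23 Fernhollow=23 Greywater=15 Hollowpine=34 Juniper=16 → close Hollowpine (overflow 20)
  34÷4 = 8 each, +1 to first 2
Round 4: Ashgrove=32 Fernhollow=32 Greywater=23 Juniper=24 → close Ashgrove (overflow 27)
  32÷3 = 10 each, +1 to first 2
Round 5: Fernhollow=43 Greywater=34 Juniper=34 → close Fernhollow (overflow 34)
  43÷2 = 21 each, +1 to first 1
Round 6: Greywater=56 Juniper=55 → close Greywater (overflow 46)
  56÷1 = 56 each, +1 to first 0

Closure order: Cedarfen, Dunmere, Hollowpine, Ashgrove, Fernhollow, Greywater
Last habitat: Juniper with 111 animals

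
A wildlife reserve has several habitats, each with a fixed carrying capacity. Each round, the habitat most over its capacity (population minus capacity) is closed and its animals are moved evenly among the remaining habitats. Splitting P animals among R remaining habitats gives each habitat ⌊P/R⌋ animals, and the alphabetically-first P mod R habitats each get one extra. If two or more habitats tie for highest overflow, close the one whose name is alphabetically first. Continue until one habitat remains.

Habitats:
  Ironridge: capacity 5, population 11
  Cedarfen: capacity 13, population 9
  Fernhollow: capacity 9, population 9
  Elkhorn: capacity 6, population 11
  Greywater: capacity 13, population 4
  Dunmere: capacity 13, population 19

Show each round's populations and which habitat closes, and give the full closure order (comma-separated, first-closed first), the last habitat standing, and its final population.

Closure order: Dunmere, Elkhorn, Ironridge, Fernhollow, Cedarfen
Last habitat: Greywater with 63 animals

Round 1: Cedarfen=9 Dunmere=19 Elkhorn=11 Fernhollow=9 Greywater=4 Ironridge=11 → close Dunmere (overflow 6)
  19÷5 = 3 each, +1 to first 4
Round 2: Cedarfen=13 Elkhorn=15 Fernhollow=13 Greywater=8 Ironridge=14 → close Elkhorn (overflow 9)
  15÷4 = 3 each, +1 to first 3
Round 3: Cedarfen=17 Fernhollow=17 Greywater=12 Ironridge=17 → close Ironridge (overflow 12)
  17÷3 = 5 each, +1 to first 2
Round 4: Cedarfen=23 Fernhollow=23 Greywater=17 → close Fernhollow (overflow 14)
  23÷2 = 11 each, +1 to first 1
Round 5: Cedarfen=35 Greywater=28 → close Cedarfen (overflow 22)
  35÷1 = 35 each, +1 to first 0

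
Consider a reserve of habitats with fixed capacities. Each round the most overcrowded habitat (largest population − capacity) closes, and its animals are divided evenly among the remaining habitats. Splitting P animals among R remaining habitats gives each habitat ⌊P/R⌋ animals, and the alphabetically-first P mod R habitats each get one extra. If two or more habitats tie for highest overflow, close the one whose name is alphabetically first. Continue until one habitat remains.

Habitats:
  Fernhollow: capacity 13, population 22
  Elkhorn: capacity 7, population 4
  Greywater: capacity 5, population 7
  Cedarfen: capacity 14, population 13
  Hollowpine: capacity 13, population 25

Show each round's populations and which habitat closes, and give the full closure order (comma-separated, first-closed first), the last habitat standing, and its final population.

Round 1: Cedarfen=13 Elkhorn=4 Fernhollow=22 Greywater=7 Hollowpine=25 → close Hollowpine (overflow 12)
  25÷4 = 6 each, +1 to first 1
Round 2: Cedarfen=20 Elkhorn=10 Fernhollow=28 Greywater=13 → close Fernhollow (overflow 15)
  28÷3 = 9 each, +1 to first 1
Round 3: Cedarfen=30 Elkhorn=19 Greywater=22 → close Greywater (overflow 17)
  22÷2 = 11 each, +1 to first 0
Round 4: Cedarfen=41 Elkhorn=30 → close Cedarfen (overflow 27)
  41÷1 = 41 each, +1 to first 0

Closure order: Hollowpine, Fernhollow, Greywater, Cedarfen
Last habitat: Elkhorn with 71 animals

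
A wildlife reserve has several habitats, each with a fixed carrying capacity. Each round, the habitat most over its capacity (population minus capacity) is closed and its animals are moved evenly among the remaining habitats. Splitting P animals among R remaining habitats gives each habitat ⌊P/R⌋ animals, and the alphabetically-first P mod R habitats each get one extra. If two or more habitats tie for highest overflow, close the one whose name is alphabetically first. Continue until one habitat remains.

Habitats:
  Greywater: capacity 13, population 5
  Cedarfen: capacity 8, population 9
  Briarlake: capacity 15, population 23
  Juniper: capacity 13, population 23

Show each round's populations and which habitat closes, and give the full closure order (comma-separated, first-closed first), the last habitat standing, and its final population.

Round 1: Briarlake=23 Cedarfen=9 Greywater=5 Juniper=23 → close Juniper (overflow 10)
  23÷3 = 7 each, +1 to first 2
Round 2: Briarlake=31 Cedarfen=17 Greywater=12 → close Briarlake (overflow 16)
  31÷2 = 15 each, +1 to first 1
Round 3: Cedarfen=33 Greywater=27 → close Cedarfen (overflow 25)
  33÷1 = 33 each, +1 to first 0

Closure order: Juniper, Briarlake, Cedarfen
Last habitat: Greywater with 60 animals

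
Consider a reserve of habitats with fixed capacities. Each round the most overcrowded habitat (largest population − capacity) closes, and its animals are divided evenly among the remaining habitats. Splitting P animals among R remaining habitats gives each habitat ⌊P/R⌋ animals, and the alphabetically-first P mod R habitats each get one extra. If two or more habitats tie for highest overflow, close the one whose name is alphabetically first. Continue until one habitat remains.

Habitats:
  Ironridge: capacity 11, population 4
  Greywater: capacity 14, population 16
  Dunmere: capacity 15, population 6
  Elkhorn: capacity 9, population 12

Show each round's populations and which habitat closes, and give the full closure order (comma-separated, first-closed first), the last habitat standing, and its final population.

Closure order: Elkhorn, Greywater, Ironridge
Last habitat: Dunmere with 38 animals

Round 1: Dunmere=6 Elkhorn=12 Greywater=16 Ironridge=4 → close Elkhorn (overflow 3)
  12÷3 = 4 each, +1 to first 0
Round 2: Dunmere=10 Greywater=20 Ironridge=8 → close Greywater (overflow 6)
  20÷2 = 10 each, +1 to first 0
Round 3: Dunmere=20 Ironridge=18 → close Ironridge (overflow 7)
  18÷1 = 18 each, +1 to first 0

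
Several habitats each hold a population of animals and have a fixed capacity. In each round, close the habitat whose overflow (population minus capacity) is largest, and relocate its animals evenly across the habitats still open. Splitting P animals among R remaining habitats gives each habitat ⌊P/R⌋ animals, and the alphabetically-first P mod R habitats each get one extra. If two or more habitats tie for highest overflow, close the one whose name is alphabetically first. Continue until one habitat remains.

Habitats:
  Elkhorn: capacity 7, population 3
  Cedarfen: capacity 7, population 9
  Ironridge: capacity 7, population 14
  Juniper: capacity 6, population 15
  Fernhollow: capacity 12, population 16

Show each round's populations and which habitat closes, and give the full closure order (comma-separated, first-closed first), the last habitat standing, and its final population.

Round 1: Cedarfen=9 Elkhorn=3 Fernhollow=16 Ironridge=14 Juniper=15 → close Juniper (overflow 9)
  15÷4 = 3 each, +1 to first 3
Round 2: Cedarfen=13 Elkhorn=7 Fernhollow=20 Ironridge=17 → close Ironridge (overflow 10)
  17÷3 = 5 each, +1 to first 2
Round 3: Cedarfen=19 Elkhorn=13 Fernhollow=25 → close Fernhollow (overflow 13)
  25÷2 = 12 each, +1 to first 1
Round 4: Cedarfen=32 Elkhorn=25 → close Cedarfen (overflow 25)
  32÷1 = 32 each, +1 to first 0

Closure order: Juniper, Ironridge, Fernhollow, Cedarfen
Last habitat: Elkhorn with 57 animals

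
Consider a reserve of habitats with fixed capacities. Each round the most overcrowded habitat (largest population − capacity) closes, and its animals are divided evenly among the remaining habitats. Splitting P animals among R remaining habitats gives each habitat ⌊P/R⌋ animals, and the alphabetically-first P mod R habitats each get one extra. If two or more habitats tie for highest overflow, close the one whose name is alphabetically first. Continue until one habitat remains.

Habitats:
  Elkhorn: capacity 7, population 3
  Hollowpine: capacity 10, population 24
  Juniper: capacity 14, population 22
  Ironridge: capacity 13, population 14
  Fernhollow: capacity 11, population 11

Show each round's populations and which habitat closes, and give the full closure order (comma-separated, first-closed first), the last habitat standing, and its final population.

Closure order: Hollowpine, Juniper, Ironridge, Fernhollow
Last habitat: Elkhorn with 74 animals

Round 1: Elkhorn=3 Fernhollow=11 Hollowpine=24 Ironridge=14 Juniper=22 → close Hollowpine (overflow 14)
  24÷4 = 6 each, +1 to first 0
Round 2: Elkhorn=9 Fernhollow=17 Ironridge=20 Juniper=28 → close Juniper (overflow 14)
  28÷3 = 9 each, +1 to first 1
Round 3: Elkhorn=19 Fernhollow=26 Ironridge=29 → close Ironridge (overflow 16)
  29÷2 = 14 each, +1 to first 1
Round 4: Elkhorn=34 Fernhollow=40 → close Fernhollow (overflow 29)
  40÷1 = 40 each, +1 to first 0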